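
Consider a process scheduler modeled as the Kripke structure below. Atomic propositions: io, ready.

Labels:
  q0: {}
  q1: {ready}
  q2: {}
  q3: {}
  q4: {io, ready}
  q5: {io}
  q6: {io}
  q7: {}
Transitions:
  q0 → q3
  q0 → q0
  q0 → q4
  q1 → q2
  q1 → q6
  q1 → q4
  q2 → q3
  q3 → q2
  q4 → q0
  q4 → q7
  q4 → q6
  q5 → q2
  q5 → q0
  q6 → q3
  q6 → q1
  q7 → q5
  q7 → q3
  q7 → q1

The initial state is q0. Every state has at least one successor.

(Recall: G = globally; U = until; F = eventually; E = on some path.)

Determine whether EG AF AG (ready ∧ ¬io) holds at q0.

No

States satisfying AF AG (ready ∧ ¬io): ∅.
States satisfying EG AF AG (ready ∧ ¬io): ∅.
No suitable path/successor from q0 witnesses the formula.
q0 ∉ Sat(EG AF AG (ready ∧ ¬io)).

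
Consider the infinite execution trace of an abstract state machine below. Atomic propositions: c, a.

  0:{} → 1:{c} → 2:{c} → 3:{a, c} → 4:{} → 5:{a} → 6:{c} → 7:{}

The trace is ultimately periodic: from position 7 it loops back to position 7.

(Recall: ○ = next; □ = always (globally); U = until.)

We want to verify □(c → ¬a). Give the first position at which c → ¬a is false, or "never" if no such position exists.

Check c → ¬a at each position in order: 0 ✓, 1 ✓, 2 ✓.
At position 3 the labels are {a, c}, so c → ¬a is false there. This is the first violation.

3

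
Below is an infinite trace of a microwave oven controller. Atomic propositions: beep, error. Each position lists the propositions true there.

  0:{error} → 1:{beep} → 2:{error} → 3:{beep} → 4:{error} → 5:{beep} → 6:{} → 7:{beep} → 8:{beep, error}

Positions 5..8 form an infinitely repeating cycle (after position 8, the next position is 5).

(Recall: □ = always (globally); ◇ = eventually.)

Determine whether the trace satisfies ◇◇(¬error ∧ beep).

Holds

◇(¬error ∧ beep) holds at position 0, which is reachable from 0, so ◇◇(¬error ∧ beep) holds.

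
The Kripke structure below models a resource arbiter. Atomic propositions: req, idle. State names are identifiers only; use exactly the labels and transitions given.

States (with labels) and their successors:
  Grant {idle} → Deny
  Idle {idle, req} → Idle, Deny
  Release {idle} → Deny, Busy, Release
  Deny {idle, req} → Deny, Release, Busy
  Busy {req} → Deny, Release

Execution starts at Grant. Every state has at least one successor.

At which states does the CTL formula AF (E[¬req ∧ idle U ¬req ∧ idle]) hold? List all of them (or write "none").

States satisfying E[¬req ∧ idle U ¬req ∧ idle]: {Grant, Release}.
States satisfying AF (E[¬req ∧ idle U ¬req ∧ idle]): {Grant, Release}.

{Grant, Release}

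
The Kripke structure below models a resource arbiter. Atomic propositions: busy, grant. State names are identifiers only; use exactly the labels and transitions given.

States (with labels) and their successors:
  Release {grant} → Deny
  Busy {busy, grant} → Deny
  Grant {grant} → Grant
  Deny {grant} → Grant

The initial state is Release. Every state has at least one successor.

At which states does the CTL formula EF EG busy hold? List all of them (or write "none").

none

States satisfying EG busy: ∅.
States satisfying EF EG busy: ∅.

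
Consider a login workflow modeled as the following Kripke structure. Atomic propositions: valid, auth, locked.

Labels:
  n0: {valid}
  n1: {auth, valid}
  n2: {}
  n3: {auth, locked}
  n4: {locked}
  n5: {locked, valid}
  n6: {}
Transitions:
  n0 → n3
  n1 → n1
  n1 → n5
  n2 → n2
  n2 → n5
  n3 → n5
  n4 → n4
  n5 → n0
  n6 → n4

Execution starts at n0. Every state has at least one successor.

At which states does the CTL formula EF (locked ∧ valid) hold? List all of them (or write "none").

{n0, n1, n2, n3, n5}

States satisfying locked ∧ valid: {n5}.
States satisfying EF (locked ∧ valid): {n0, n1, n2, n3, n5}.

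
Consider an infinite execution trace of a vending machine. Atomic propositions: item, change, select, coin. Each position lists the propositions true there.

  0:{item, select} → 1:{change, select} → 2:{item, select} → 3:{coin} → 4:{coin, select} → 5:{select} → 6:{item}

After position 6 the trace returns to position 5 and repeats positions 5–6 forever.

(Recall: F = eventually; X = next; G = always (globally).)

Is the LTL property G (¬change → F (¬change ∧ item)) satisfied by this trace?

¬change → F (¬change ∧ item) holds at every position 0..6, and those are all positions ever visited, so G (¬change → F (¬change ∧ item)) holds.
Positions where ¬change holds: 0, 2, 3, 4, 5, 6.
Check F (¬change ∧ item) at each: 0→ok, 2→ok, 3→ok, 4→ok, 5→ok, 6→ok.

Satisfied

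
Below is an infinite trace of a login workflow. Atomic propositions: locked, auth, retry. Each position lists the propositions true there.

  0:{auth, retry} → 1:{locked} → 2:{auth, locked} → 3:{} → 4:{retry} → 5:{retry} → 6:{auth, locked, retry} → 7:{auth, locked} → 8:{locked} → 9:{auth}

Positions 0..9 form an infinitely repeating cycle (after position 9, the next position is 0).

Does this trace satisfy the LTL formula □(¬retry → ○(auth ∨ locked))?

¬retry → ○(auth ∨ locked) must hold at every position from 0 onward. It fails at position 2, so □(¬retry → ○(auth ∨ locked)) is false.
Positions where ¬retry holds: 1, 2, 3, 7, 8, 9.
Check ○(auth ∨ locked) at each: 1→ok, 2→fails, 3→fails, 7→ok, 8→ok, 9→ok.

No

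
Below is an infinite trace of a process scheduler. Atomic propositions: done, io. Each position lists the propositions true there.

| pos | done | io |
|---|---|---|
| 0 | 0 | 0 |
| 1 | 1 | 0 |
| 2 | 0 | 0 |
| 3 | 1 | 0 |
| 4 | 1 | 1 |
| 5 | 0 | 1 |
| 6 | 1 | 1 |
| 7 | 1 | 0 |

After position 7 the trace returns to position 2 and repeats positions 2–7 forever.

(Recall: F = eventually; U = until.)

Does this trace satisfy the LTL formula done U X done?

Walking from position 0: X done first holds at position 0, and done holds at every earlier position along the way, so done U X done holds.

Yes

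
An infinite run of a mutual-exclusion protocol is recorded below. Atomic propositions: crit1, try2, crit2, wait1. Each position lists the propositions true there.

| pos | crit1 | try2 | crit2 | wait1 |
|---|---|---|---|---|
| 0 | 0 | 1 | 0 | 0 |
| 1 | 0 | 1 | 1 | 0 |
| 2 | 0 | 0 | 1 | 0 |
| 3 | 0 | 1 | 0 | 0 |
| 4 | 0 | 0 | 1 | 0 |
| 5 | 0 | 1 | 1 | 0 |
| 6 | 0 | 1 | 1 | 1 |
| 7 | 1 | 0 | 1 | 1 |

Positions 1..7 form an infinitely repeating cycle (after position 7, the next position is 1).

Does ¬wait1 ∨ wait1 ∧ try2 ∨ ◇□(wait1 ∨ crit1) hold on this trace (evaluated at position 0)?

□(wait1 ∨ crit1) is false at every position 0..7, so it never becomes true and ◇□(wait1 ∨ crit1) fails.
At position 0: ¬wait1 ∨ wait1 ∧ try2 is true; ◇□(wait1 ∨ crit1) is false; so ¬wait1 ∨ wait1 ∧ try2 ∨ ◇□(wait1 ∨ crit1) is true.

Satisfied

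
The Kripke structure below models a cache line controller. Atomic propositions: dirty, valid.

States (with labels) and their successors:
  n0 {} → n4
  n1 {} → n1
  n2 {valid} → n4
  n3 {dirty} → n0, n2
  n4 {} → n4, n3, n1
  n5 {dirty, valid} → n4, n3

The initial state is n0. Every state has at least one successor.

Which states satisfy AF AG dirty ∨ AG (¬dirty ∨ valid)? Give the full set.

States satisfying AG dirty: ∅.
States satisfying AF AG dirty: ∅.
States satisfying ¬dirty ∨ valid: {n0, n1, n2, n4, n5}.
States satisfying AG (¬dirty ∨ valid): {n1}.
States satisfying AF AG dirty ∨ AG (¬dirty ∨ valid): {n1}.

{n1}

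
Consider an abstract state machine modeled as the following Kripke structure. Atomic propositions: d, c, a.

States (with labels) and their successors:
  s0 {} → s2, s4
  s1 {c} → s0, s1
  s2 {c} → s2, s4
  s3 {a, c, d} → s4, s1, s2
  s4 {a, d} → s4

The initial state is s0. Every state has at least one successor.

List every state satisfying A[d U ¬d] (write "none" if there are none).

States satisfying d: {s3, s4}.
States satisfying ¬d: {s0, s1, s2}.
States satisfying A[d U ¬d]: {s0, s1, s2}.

{s0, s1, s2}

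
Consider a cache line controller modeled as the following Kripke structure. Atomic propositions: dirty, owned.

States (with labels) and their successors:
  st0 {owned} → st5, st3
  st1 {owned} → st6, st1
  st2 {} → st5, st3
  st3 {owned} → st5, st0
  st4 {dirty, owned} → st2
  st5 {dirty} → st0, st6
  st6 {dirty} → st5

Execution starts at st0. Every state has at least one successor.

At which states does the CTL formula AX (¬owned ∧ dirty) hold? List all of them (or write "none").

States satisfying ¬owned ∧ dirty: {st5, st6}.
States satisfying AX (¬owned ∧ dirty): {st6}.

{st6}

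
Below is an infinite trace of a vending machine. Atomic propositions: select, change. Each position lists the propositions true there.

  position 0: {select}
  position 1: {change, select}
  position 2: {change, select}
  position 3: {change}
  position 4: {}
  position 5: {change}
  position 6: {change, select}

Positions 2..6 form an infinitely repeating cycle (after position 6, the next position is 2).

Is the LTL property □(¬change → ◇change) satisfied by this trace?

¬change → ◇change holds at every position 0..6, and those are all positions ever visited, so □(¬change → ◇change) holds.
Positions where ¬change holds: 0, 4.
Check ◇change at each: 0→ok, 4→ok.

Holds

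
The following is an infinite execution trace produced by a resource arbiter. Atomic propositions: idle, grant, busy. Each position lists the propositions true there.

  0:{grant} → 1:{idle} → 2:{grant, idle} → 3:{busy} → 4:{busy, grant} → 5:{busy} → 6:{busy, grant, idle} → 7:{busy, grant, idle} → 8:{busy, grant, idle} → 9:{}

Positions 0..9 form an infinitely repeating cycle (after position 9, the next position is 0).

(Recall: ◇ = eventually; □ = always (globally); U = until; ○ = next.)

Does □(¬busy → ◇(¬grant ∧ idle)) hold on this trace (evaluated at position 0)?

¬busy → ◇(¬grant ∧ idle) holds at every position 0..9, and those are all positions ever visited, so □(¬busy → ◇(¬grant ∧ idle)) holds.
Positions where ¬busy holds: 0, 1, 2, 9.
Check ◇(¬grant ∧ idle) at each: 0→ok, 1→ok, 2→ok, 9→ok.

Yes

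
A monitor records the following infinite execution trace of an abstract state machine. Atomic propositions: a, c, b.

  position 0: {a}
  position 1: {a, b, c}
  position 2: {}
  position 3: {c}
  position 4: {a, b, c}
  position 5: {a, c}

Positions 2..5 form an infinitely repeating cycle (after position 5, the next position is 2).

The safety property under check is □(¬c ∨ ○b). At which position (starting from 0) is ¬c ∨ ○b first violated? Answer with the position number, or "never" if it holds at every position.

1

Check ¬c ∨ ○b at each position in order: 0 ✓.
At position 1 the labels are {a, b, c} and the next position 2 has {}, so ¬c ∨ ○b is false there. This is the first violation.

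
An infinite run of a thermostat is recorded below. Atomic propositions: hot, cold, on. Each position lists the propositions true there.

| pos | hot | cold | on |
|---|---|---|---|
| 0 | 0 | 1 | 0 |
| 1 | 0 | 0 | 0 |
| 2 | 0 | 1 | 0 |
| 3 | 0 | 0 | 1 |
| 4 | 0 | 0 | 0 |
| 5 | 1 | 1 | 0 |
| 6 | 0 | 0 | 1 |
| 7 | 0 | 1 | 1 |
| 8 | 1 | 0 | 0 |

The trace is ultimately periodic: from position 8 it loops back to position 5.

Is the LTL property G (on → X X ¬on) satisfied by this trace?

Satisfied

on → X X ¬on holds at every position 0..8, and those are all positions ever visited, so G (on → X X ¬on) holds.
Positions where on holds: 3, 6, 7.
Check X X ¬on at each: 3→ok, 6→ok, 7→ok.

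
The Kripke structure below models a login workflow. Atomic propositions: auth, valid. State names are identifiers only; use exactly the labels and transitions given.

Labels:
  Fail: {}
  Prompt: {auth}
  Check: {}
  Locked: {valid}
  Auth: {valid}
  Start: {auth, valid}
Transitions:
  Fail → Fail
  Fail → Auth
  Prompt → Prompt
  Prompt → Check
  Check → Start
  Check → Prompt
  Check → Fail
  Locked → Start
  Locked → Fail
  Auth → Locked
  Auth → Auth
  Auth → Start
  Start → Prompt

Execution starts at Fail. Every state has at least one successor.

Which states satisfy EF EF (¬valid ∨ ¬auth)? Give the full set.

{Fail, Prompt, Check, Locked, Auth, Start}

States satisfying EF (¬valid ∨ ¬auth): {Fail, Prompt, Check, Locked, Auth, Start}.
States satisfying EF EF (¬valid ∨ ¬auth): {Fail, Prompt, Check, Locked, Auth, Start}.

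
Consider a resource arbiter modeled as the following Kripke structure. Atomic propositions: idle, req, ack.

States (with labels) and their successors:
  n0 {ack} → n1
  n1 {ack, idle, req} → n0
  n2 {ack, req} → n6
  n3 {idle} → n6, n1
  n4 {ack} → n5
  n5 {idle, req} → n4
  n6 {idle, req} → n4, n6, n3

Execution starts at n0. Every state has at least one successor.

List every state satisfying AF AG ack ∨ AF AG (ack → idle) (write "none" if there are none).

{n0, n1}

States satisfying AG ack: {n0, n1}.
States satisfying AF AG ack: {n0, n1}.
States satisfying AG (ack → idle): ∅.
States satisfying AF AG (ack → idle): ∅.
States satisfying AF AG ack ∨ AF AG (ack → idle): {n0, n1}.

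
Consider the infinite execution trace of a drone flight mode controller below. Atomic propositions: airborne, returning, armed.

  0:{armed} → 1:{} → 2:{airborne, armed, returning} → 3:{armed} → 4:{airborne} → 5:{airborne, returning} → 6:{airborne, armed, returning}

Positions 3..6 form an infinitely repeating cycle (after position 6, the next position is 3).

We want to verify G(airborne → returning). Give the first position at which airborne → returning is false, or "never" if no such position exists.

4

Check airborne → returning at each position in order: 0 ✓, 1 ✓, 2 ✓, 3 ✓.
At position 4 the labels are {airborne}, so airborne → returning is false there. This is the first violation.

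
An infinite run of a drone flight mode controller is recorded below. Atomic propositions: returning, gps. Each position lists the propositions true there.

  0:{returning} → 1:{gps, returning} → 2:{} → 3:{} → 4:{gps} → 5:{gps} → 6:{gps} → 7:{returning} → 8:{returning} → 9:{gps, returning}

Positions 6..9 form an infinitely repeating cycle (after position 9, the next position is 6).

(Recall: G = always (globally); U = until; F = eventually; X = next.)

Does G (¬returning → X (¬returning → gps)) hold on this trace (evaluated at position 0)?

¬returning → X (¬returning → gps) must hold at every position from 0 onward. It fails at position 2, so G (¬returning → X (¬returning → gps)) is false.
Positions where ¬returning holds: 2, 3, 4, 5, 6.
Check X (¬returning → gps) at each: 2→fails, 3→ok, 4→ok, 5→ok, 6→ok.

No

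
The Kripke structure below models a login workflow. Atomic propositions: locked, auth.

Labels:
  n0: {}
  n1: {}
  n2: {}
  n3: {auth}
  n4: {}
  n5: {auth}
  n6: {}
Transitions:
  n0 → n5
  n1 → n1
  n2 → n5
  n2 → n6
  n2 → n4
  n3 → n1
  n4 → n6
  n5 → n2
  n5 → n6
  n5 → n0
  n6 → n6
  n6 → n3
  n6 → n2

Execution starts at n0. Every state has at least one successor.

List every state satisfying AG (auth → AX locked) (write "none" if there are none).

{n1}

States satisfying auth → AX locked: {n0, n1, n2, n4, n6}.
States satisfying AG (auth → AX locked): {n1}.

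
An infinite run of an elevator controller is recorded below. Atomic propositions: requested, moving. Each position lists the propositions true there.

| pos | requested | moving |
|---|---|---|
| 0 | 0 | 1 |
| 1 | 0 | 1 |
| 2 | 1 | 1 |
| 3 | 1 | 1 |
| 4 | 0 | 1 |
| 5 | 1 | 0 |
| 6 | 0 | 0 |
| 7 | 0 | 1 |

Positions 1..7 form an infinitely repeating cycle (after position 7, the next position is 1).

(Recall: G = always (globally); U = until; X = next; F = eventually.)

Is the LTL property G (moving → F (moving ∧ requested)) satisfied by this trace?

Satisfied

moving → F (moving ∧ requested) holds at every position 0..7, and those are all positions ever visited, so G (moving → F (moving ∧ requested)) holds.
Positions where moving holds: 0, 1, 2, 3, 4, 7.
Check F (moving ∧ requested) at each: 0→ok, 1→ok, 2→ok, 3→ok, 4→ok, 7→ok.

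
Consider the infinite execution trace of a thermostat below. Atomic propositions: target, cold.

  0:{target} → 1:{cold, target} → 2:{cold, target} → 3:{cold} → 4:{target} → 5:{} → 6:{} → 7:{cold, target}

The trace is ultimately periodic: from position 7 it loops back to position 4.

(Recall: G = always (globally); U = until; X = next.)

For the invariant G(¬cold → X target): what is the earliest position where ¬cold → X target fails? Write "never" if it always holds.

Check ¬cold → X target at each position in order: 0 ✓, 1 ✓, 2 ✓, 3 ✓.
At position 4 the labels are {target} and the next position 5 has {}, so ¬cold → X target is false there. This is the first violation.

4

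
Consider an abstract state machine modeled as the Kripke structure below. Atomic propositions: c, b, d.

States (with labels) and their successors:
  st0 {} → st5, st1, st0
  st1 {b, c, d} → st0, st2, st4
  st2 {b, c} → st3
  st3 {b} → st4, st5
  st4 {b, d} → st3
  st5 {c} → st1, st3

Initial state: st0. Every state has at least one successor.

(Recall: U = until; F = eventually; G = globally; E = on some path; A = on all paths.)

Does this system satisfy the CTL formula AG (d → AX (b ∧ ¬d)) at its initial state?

No

States satisfying d → AX (b ∧ ¬d): {st0, st2, st3, st4, st5}.
States satisfying AG (d → AX (b ∧ ¬d)): ∅.
st1 is reachable from st0 and violates d → AX (b ∧ ¬d), so AG fails at st0.
st0 ∉ Sat(AG (d → AX (b ∧ ¬d))).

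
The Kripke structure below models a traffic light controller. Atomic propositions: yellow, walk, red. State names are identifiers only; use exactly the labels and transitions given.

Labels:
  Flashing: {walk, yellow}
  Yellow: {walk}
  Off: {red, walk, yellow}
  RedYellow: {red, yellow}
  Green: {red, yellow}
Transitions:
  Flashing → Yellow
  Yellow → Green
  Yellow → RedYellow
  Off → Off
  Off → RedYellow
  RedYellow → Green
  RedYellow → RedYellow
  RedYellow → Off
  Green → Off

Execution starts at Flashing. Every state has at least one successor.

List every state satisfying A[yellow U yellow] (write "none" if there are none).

{Flashing, Off, RedYellow, Green}

States satisfying yellow: {Flashing, Off, RedYellow, Green}.
States satisfying A[yellow U yellow]: {Flashing, Off, RedYellow, Green}.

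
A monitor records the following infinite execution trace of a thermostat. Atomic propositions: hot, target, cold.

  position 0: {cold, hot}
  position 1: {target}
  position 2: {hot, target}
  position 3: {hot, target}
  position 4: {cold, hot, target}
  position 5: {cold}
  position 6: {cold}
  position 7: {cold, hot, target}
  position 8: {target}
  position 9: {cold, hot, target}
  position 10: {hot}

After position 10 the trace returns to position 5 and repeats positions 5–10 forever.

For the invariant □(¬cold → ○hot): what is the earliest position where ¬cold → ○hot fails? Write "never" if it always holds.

Check ¬cold → ○hot at each position in order: 0 ✓, 1 ✓, 2 ✓, 3 ✓, 4 ✓, 5 ✓, 6 ✓, 7 ✓, 8 ✓, 9 ✓.
At position 10 the labels are {hot} and the next position 5 has {cold}, so ¬cold → ○hot is false there. This is the first violation.

10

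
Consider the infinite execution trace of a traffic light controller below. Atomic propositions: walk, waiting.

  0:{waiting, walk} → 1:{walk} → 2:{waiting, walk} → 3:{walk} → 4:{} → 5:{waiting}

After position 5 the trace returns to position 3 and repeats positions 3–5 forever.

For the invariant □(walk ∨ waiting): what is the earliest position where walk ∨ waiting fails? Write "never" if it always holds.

Check walk ∨ waiting at each position in order: 0 ✓, 1 ✓, 2 ✓, 3 ✓.
At position 4 the labels are {}, so walk ∨ waiting is false there. This is the first violation.

4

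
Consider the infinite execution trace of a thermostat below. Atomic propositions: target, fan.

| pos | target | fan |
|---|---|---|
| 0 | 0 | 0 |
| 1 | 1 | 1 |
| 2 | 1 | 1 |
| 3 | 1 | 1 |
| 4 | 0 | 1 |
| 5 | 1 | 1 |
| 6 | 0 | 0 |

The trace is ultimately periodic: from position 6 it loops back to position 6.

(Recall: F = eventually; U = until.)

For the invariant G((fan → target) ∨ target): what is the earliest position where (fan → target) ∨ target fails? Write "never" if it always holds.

4

Check (fan → target) ∨ target at each position in order: 0 ✓, 1 ✓, 2 ✓, 3 ✓.
At position 4 the labels are {fan}, so (fan → target) ∨ target is false there. This is the first violation.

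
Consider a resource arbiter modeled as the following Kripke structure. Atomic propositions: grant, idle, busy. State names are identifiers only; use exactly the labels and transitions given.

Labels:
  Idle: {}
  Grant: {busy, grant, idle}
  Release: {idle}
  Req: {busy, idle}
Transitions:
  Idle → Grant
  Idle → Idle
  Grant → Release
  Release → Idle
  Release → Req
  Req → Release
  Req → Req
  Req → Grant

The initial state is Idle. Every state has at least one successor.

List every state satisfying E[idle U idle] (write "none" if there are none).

{Grant, Release, Req}

States satisfying idle: {Grant, Release, Req}.
States satisfying E[idle U idle]: {Grant, Release, Req}.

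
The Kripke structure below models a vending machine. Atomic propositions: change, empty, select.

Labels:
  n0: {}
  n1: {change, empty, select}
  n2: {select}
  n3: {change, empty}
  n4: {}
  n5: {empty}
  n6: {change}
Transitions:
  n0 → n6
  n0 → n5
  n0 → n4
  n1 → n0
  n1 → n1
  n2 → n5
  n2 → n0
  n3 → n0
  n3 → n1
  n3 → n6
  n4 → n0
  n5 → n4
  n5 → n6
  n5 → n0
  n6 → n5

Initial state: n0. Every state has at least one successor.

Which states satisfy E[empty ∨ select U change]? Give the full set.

{n1, n2, n3, n5, n6}

States satisfying empty ∨ select: {n1, n2, n3, n5}.
States satisfying change: {n1, n3, n6}.
States satisfying E[empty ∨ select U change]: {n1, n2, n3, n5, n6}.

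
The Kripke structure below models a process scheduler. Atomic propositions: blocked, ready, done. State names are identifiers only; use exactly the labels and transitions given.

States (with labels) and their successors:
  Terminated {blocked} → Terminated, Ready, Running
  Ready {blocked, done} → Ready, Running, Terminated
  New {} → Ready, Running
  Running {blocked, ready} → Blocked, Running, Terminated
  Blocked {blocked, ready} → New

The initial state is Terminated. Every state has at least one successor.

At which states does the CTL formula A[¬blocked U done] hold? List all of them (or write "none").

{Ready}

States satisfying ¬blocked: {New}.
States satisfying done: {Ready}.
States satisfying A[¬blocked U done]: {Ready}.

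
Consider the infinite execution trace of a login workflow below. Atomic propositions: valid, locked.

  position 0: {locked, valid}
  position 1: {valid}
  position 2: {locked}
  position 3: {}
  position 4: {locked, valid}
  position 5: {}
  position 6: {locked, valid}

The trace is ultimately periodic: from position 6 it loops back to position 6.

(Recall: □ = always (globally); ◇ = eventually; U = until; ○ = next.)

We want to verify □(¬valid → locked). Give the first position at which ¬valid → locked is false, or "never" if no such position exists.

Check ¬valid → locked at each position in order: 0 ✓, 1 ✓, 2 ✓.
At position 3 the labels are {}, so ¬valid → locked is false there. This is the first violation.

3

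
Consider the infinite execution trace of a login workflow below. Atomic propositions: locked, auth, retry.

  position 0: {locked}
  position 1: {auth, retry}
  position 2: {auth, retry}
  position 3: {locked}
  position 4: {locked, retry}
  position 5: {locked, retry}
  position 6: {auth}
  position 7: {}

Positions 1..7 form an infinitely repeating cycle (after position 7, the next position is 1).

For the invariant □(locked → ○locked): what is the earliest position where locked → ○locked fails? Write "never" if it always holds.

0

At position 0 the labels are {locked} and the next position 1 has {auth, retry}, so locked → ○locked is false there. This is the first violation.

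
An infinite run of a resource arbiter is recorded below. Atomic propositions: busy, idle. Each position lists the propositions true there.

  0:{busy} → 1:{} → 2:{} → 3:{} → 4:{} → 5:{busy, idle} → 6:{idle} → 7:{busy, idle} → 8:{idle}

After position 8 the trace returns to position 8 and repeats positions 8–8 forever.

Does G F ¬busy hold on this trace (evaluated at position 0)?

Holds

F ¬busy holds at every position 0..8, and those are all positions ever visited, so G F ¬busy holds.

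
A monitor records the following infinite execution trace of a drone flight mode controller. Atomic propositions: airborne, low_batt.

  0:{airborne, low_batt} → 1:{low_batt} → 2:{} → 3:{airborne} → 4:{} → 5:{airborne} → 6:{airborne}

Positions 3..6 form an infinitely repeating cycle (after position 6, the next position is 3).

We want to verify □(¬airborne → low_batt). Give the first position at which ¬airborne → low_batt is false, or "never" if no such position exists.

2

Check ¬airborne → low_batt at each position in order: 0 ✓, 1 ✓.
At position 2 the labels are {}, so ¬airborne → low_batt is false there. This is the first violation.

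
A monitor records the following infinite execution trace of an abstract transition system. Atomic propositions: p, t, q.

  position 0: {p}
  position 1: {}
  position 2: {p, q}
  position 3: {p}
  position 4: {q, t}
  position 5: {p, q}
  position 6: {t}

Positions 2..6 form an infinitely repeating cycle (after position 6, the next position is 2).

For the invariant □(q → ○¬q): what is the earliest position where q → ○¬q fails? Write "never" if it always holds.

Check q → ○¬q at each position in order: 0 ✓, 1 ✓, 2 ✓, 3 ✓.
At position 4 the labels are {q, t} and the next position 5 has {p, q}, so q → ○¬q is false there. This is the first violation.

4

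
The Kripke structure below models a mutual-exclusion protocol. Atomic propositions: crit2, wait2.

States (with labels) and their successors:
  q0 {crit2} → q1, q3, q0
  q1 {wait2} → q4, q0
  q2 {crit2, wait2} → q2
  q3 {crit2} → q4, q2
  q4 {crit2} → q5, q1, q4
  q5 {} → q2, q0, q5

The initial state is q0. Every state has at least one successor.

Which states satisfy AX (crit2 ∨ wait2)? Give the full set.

States satisfying crit2 ∨ wait2: {q0, q1, q2, q3, q4}.
States satisfying AX (crit2 ∨ wait2): {q0, q1, q2, q3}.

{q0, q1, q2, q3}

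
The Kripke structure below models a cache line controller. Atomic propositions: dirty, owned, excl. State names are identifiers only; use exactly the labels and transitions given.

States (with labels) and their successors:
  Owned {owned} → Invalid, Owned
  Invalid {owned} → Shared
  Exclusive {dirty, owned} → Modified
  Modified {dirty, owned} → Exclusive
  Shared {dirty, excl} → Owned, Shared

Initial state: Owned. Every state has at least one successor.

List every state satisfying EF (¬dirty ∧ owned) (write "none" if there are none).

States satisfying ¬dirty ∧ owned: {Owned, Invalid}.
States satisfying EF (¬dirty ∧ owned): {Owned, Invalid, Shared}.

{Owned, Invalid, Shared}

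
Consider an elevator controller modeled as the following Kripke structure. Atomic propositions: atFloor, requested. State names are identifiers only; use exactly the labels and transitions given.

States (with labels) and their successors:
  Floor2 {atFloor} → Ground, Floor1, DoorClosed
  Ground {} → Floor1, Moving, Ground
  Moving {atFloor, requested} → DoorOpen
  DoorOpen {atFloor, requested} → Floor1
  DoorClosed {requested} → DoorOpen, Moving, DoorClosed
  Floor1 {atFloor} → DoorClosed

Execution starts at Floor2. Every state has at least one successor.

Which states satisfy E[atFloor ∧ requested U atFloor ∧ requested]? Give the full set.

{Moving, DoorOpen}

States satisfying atFloor ∧ requested: {Moving, DoorOpen}.
States satisfying E[atFloor ∧ requested U atFloor ∧ requested]: {Moving, DoorOpen}.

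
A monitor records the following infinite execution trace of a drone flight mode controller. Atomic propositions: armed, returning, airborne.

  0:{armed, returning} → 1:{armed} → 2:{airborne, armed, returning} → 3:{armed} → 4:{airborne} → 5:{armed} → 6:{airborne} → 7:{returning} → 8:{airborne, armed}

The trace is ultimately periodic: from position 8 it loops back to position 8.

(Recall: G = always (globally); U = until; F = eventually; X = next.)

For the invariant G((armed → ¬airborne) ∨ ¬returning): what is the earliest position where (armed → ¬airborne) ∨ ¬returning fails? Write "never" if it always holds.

2

Check (armed → ¬airborne) ∨ ¬returning at each position in order: 0 ✓, 1 ✓.
At position 2 the labels are {airborne, armed, returning}, so (armed → ¬airborne) ∨ ¬returning is false there. This is the first violation.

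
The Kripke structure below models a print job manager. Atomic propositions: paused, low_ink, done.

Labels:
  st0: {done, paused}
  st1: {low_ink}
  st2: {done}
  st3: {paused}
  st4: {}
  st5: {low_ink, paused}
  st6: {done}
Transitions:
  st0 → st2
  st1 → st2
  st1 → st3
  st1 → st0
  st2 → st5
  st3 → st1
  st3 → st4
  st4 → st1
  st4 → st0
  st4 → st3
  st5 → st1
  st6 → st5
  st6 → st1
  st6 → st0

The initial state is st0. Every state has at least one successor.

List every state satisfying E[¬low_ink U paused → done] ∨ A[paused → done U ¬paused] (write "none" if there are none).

States satisfying ¬low_ink: {st0, st2, st3, st4, st6}.
States satisfying paused → done: {st0, st1, st2, st4, st6}.
States satisfying E[¬low_ink U paused → done]: {st0, st1, st2, st3, st4, st6}.
States satisfying ¬paused: {st1, st2, st4, st6}.
States satisfying A[paused → done U ¬paused]: {st0, st1, st2, st4, st6}.
States satisfying E[¬low_ink U paused → done] ∨ A[paused → done U ¬paused]: {st0, st1, st2, st3, st4, st6}.

{st0, st1, st2, st3, st4, st6}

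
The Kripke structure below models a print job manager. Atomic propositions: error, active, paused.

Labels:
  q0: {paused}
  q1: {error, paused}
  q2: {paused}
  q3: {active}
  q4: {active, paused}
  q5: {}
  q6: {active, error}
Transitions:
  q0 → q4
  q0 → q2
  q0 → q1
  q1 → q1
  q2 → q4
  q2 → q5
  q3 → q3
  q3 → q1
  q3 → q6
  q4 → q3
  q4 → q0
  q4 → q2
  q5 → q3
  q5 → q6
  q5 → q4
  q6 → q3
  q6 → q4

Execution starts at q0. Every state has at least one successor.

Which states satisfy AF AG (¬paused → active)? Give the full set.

States satisfying AG (¬paused → active): {q1}.
States satisfying AF AG (¬paused → active): {q1}.

{q1}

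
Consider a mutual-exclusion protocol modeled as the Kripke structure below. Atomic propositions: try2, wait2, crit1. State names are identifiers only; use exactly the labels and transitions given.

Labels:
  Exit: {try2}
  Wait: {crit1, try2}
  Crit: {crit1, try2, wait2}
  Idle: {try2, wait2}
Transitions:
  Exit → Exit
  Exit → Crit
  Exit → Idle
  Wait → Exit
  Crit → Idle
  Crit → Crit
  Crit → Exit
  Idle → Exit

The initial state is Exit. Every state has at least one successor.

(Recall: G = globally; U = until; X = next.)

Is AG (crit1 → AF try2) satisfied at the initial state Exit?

States satisfying crit1 → AF try2: {Exit, Wait, Crit, Idle}.
States satisfying AG (crit1 → AF try2): {Exit, Wait, Crit, Idle}.
Every state reachable from Exit satisfies crit1 → AF try2.
Exit ∈ Sat(AG (crit1 → AF try2)).

Holds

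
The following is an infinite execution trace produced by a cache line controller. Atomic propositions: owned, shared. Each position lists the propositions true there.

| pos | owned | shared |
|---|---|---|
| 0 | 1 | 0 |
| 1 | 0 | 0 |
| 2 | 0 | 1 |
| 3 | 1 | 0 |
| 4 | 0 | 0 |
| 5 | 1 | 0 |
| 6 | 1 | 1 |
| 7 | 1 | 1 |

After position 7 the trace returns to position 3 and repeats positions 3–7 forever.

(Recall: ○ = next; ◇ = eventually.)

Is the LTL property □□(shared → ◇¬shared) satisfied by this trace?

□(shared → ◇¬shared) holds at every position 0..7, and those are all positions ever visited, so □□(shared → ◇¬shared) holds.

Satisfied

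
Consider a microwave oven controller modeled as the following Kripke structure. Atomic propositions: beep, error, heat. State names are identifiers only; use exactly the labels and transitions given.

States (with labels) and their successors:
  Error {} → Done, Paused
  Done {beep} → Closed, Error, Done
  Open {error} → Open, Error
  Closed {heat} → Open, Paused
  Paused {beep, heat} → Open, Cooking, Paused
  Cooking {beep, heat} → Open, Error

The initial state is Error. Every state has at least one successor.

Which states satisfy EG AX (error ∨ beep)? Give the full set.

{Error, Closed, Paused}

States satisfying AX (error ∨ beep): {Error, Closed, Paused}.
States satisfying EG AX (error ∨ beep): {Error, Closed, Paused}.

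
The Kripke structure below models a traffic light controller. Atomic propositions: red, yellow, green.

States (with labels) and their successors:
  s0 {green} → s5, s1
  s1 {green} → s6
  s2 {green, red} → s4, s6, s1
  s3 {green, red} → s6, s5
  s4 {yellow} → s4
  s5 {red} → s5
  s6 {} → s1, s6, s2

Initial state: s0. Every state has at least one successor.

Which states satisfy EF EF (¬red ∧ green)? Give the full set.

{s0, s1, s2, s3, s6}

States satisfying EF (¬red ∧ green): {s0, s1, s2, s3, s6}.
States satisfying EF EF (¬red ∧ green): {s0, s1, s2, s3, s6}.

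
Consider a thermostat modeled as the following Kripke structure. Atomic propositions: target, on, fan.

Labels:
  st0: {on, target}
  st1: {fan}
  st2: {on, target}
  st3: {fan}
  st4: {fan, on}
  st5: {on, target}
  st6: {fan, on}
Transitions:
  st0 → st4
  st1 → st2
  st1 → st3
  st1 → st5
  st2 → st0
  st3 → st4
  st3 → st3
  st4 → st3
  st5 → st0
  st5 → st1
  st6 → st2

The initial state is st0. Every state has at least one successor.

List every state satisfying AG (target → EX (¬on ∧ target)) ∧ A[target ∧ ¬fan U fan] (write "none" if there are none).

States satisfying target → EX (¬on ∧ target): {st1, st3, st4, st6}.
States satisfying AG (target → EX (¬on ∧ target)): {st3, st4}.
States satisfying target ∧ ¬fan: {st0, st2, st5}.
States satisfying fan: {st1, st3, st4, st6}.
States satisfying A[target ∧ ¬fan U fan]: {st0, st1, st2, st3, st4, st5, st6}.
States satisfying AG (target → EX (¬on ∧ target)) ∧ A[target ∧ ¬fan U fan]: {st3, st4}.

{st3, st4}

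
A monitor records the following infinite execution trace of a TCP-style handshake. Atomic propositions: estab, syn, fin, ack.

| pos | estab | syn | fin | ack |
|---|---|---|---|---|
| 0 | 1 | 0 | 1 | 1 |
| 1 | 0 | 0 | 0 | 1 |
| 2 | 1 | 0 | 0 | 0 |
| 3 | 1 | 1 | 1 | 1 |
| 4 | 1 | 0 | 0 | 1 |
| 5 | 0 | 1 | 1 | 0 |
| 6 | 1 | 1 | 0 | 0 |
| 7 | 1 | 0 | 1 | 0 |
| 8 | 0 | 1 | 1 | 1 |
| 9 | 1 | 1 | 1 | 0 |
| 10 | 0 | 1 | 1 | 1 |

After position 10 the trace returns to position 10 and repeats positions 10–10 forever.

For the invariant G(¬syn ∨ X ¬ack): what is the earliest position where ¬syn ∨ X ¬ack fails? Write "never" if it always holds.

Check ¬syn ∨ X ¬ack at each position in order: 0 ✓, 1 ✓, 2 ✓.
At position 3 the labels are {ack, estab, fin, syn} and the next position 4 has {ack, estab}, so ¬syn ∨ X ¬ack is false there. This is the first violation.

3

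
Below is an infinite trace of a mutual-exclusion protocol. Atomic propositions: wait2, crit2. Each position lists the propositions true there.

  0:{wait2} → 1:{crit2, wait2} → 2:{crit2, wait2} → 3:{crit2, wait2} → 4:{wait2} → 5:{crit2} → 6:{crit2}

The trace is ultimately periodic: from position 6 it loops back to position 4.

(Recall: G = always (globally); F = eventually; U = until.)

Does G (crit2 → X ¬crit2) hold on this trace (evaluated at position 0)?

No

crit2 → X ¬crit2 must hold at every position from 0 onward. It fails at position 1, so G (crit2 → X ¬crit2) is false.
Positions where crit2 holds: 1, 2, 3, 5, 6.
Check X ¬crit2 at each: 1→fails, 2→fails, 3→ok, 5→fails, 6→ok.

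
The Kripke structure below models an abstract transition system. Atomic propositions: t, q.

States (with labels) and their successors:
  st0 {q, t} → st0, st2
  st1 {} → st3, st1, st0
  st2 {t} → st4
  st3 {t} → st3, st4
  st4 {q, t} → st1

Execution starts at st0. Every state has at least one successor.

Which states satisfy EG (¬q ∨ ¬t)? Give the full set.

{st1, st3}

States satisfying ¬q ∨ ¬t: {st1, st2, st3}.
States satisfying EG (¬q ∨ ¬t): {st1, st3}.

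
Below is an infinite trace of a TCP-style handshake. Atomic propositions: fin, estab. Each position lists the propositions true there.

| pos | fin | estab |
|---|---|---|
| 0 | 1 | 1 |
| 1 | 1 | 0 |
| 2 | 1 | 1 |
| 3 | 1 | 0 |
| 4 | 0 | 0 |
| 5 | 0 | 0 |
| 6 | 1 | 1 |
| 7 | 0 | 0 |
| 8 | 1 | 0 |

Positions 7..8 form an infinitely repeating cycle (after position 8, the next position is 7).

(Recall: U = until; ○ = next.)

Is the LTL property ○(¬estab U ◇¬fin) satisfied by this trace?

Holds

The position after 0 is 1; ¬estab U ◇¬fin is true there.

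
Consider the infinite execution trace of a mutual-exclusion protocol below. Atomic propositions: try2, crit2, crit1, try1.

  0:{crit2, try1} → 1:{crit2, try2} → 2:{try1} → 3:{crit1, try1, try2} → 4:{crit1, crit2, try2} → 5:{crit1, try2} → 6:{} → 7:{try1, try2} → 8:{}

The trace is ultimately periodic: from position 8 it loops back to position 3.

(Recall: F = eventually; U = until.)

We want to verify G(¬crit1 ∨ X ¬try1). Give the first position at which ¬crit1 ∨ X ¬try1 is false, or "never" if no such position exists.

¬crit1 ∨ X ¬try1 holds at every position 0..8, and those are all the positions the trace ever visits, so the invariant G(¬crit1 ∨ X ¬try1) is never violated.

never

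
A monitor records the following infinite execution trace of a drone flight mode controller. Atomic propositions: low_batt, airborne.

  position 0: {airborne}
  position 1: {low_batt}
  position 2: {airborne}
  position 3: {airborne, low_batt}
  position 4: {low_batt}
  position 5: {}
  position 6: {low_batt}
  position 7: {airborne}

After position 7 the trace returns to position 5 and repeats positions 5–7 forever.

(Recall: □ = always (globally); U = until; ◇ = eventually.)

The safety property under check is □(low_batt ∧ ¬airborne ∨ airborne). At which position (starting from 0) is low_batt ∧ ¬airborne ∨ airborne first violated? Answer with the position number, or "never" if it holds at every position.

Check low_batt ∧ ¬airborne ∨ airborne at each position in order: 0 ✓, 1 ✓, 2 ✓, 3 ✓, 4 ✓.
At position 5 the labels are {}, so low_batt ∧ ¬airborne ∨ airborne is false there. This is the first violation.

5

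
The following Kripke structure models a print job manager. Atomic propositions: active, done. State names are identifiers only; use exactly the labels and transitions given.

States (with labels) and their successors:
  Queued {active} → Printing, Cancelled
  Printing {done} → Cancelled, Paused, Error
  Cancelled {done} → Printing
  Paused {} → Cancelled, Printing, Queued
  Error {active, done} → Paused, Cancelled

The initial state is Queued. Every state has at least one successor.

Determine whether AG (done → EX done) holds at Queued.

States satisfying done → EX done: {Queued, Printing, Cancelled, Paused, Error}.
States satisfying AG (done → EX done): {Queued, Printing, Cancelled, Paused, Error}.
Every state reachable from Queued satisfies done → EX done.
Queued ∈ Sat(AG (done → EX done)).

Holds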